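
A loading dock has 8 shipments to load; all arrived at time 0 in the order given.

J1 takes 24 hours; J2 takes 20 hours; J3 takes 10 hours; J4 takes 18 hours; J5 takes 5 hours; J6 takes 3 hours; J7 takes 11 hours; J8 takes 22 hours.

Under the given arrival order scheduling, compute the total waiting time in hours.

442

FIFO (arrival order): J1 J2 J3 J4 J5 J6 J7 J8.
J1: waits 0, runs 0→24
J2: waits 24, runs 24→44
J3: waits 44, runs 44→54
J4: waits 54, runs 54→72
J5: waits 72, runs 72→77
J6: waits 77, runs 77→80
J7: waits 80, runs 80→91
J8: waits 91, runs 91→113
Sum = 0+24+44+54+72+77+80+91 = 442.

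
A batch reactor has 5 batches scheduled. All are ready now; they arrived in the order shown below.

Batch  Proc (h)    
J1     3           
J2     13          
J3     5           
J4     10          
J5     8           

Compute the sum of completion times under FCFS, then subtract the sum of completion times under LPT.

-32

FIFO (arrival order): J1 J2 J3 J4 J5.
J1: 0→3
J2: 3→16
J3: 16→21
J4: 21→31
J5: 31→39
Sum = 3+16+21+31+39 = 110.
LPT (decreasing processing time): J2 J4 J5 J3 J1.
J2: 0→13
J4: 13→23
J5: 23→31
J3: 31→36
J1: 36→39
Sum = 13+23+31+36+39 = 142.
Difference = 110 − 142 = -32.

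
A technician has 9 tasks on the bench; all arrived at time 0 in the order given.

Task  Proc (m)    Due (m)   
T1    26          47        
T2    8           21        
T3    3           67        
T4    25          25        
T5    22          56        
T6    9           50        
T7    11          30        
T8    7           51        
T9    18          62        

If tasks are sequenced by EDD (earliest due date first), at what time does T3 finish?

EDD (increasing due date): T2 T4 T7 T1 T6 T8 T5 T9 T3.
T2: 0→8
T4: 8→33
T7: 33→44
T1: 44→70
T6: 70→79
T8: 79→86
T5: 86→108
T9: 108→126
T3: 126→129

129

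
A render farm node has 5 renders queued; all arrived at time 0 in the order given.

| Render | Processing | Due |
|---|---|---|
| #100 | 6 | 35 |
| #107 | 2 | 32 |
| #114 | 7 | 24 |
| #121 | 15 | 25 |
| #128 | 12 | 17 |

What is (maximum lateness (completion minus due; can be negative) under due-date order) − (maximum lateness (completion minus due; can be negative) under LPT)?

EDD (increasing due date): #128 #114 #121 #107 #100.
#128: 0→12, due 17, lateness -5
#114: 12→19, due 24, lateness -5
#121: 19→34, due 25, lateness 9
#107: 34→36, due 32, lateness 4
#100: 36→42, due 35, lateness 7
Maximum = 9.
LPT (decreasing processing time): #121 #128 #114 #100 #107.
#121: 0→15, due 25, lateness -10
#128: 15→27, due 17, lateness 10
#114: 27→34, due 24, lateness 10
#100: 34→40, due 35, lateness 5
#107: 40→42, due 32, lateness 10
Maximum = 10.
Difference = 9 − 10 = -1.

-1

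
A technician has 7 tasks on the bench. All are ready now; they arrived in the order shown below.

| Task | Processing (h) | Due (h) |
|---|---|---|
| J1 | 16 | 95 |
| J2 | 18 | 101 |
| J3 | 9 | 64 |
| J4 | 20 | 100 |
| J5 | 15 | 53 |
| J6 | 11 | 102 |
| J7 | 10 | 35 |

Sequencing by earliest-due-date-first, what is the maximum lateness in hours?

-3

EDD (increasing due date): J7 J5 J3 J1 J4 J2 J6.
J7: 0→10, due 35, lateness -25
J5: 10→25, due 53, lateness -28
J3: 25→34, due 64, lateness -30
J1: 34→50, due 95, lateness -45
J4: 50→70, due 100, lateness -30
J2: 70→88, due 101, lateness -13
J6: 88→99, due 102, lateness -3
Maximum = -3.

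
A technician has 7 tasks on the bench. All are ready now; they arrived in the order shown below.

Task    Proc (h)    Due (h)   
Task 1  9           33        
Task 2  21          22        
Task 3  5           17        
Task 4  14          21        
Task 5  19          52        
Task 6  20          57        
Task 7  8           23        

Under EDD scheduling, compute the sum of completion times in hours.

341

EDD (increasing due date): Task 3 Task 4 Task 2 Task 7 Task 1 Task 5 Task 6.
Task 3: 0→5
Task 4: 5→19
Task 2: 19→40
Task 7: 40→48
Task 1: 48→57
Task 5: 57→76
Task 6: 76→96
Sum = 5+19+40+48+57+76+96 = 341.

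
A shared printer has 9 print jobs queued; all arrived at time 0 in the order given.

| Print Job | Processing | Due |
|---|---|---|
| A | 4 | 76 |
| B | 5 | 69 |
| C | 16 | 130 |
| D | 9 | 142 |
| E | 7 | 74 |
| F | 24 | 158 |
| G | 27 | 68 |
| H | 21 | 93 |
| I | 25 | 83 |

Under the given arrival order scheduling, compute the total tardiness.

99

FIFO (arrival order): A B C D E F G H I.
A: 0→4, due 76, tardiness 0
B: 4→9, due 69, tardiness 0
C: 9→25, due 130, tardiness 0
D: 25→34, due 142, tardiness 0
E: 34→41, due 74, tardiness 0
F: 41→65, due 158, tardiness 0
G: 65→92, due 68, tardiness 24
H: 92→113, due 93, tardiness 20
I: 113→138, due 83, tardiness 55
Sum = 0+0+0+0+0+0+24+20+55 = 99.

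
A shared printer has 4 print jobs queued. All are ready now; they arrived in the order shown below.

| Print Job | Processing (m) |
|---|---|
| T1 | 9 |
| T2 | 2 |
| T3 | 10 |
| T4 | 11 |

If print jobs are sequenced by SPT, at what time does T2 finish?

2

SPT (increasing processing time): T2 T1 T3 T4.
T2: 0→2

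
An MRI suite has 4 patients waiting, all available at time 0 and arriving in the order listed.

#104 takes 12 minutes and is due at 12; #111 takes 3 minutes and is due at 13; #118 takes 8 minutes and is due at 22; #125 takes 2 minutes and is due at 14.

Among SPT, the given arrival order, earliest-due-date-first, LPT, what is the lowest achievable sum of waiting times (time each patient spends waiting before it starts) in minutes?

SPT (increasing processing time): #125 #111 #118 #104.
#125: waits 0, runs 0→2
#111: waits 2, runs 2→5
#118: waits 5, runs 5→13
#104: waits 13, runs 13→25
Sum = 0+2+5+13 = 20.
FIFO (arrival order): #104 #111 #118 #125.
#104: waits 0, runs 0→12
#111: waits 12, runs 12→15
#118: waits 15, runs 15→23
#125: waits 23, runs 23→25
Sum = 0+12+15+23 = 50.
EDD (increasing due date): #104 #111 #125 #118.
#104: waits 0, runs 0→12
#111: waits 12, runs 12→15
#125: waits 15, runs 15→17
#118: waits 17, runs 17→25
Sum = 0+12+15+17 = 44.
LPT (decreasing processing time): #104 #118 #111 #125.
#104: waits 0, runs 0→12
#118: waits 12, runs 12→20
#111: waits 20, runs 20→23
#125: waits 23, runs 23→25
Sum = 0+12+20+23 = 55.
SPT 20, FIFO 50, EDD 44, LPT 55 → minimum 20.

20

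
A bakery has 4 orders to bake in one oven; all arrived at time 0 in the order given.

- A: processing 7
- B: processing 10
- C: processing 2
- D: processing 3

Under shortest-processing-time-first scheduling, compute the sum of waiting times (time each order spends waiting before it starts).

SPT (increasing processing time): C D A B.
C: waits 0, runs 0→2
D: waits 2, runs 2→5
A: waits 5, runs 5→12
B: waits 12, runs 12→22
Sum = 0+2+5+12 = 19.

19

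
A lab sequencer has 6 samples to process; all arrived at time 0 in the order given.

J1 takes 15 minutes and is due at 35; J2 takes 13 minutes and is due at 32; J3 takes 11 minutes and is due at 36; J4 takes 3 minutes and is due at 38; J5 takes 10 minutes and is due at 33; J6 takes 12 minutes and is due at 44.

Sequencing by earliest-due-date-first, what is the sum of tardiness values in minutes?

EDD (increasing due date): J2 J5 J1 J3 J4 J6.
J2: 0→13, due 32, tardiness 0
J5: 13→23, due 33, tardiness 0
J1: 23→38, due 35, tardiness 3
J3: 38→49, due 36, tardiness 13
J4: 49→52, due 38, tardiness 14
J6: 52→64, due 44, tardiness 20
Sum = 0+0+3+13+14+20 = 50.

50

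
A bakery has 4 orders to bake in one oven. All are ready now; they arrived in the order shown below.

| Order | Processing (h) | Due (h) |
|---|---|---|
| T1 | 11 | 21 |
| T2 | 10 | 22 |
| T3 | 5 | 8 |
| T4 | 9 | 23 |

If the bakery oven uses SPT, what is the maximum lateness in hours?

14

SPT (increasing processing time): T3 T4 T2 T1.
T3: 0→5, due 8, lateness -3
T4: 5→14, due 23, lateness -9
T2: 14→24, due 22, lateness 2
T1: 24→35, due 21, lateness 14
Maximum = 14.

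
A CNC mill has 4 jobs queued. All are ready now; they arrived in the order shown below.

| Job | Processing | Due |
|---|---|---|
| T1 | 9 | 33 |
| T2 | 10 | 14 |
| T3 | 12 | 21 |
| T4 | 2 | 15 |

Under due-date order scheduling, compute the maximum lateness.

EDD (increasing due date): T2 T4 T3 T1.
T2: 0→10, due 14, lateness -4
T4: 10→12, due 15, lateness -3
T3: 12→24, due 21, lateness 3
T1: 24→33, due 33, lateness 0
Maximum = 3.

3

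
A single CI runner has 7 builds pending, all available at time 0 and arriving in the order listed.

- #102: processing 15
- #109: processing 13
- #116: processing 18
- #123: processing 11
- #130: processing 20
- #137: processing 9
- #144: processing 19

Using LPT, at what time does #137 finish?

105

LPT (decreasing processing time): #130 #144 #116 #102 #109 #123 #137.
#130: 0→20
#144: 20→39
#116: 39→57
#102: 57→72
#109: 72→85
#123: 85→96
#137: 96→105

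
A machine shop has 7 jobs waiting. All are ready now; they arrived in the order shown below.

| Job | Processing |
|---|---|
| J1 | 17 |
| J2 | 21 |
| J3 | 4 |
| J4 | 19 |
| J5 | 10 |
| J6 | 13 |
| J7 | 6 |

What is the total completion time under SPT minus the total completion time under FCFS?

SPT (increasing processing time): J3 J7 J5 J6 J1 J4 J2.
J3: 0→4
J7: 4→10
J5: 10→20
J6: 20→33
J1: 33→50
J4: 50→69
J2: 69→90
Sum = 4+10+20+33+50+69+90 = 276.
FIFO (arrival order): J1 J2 J3 J4 J5 J6 J7.
J1: 0→17
J2: 17→38
J3: 38→42
J4: 42→61
J5: 61→71
J6: 71→84
J7: 84→90
Sum = 17+38+42+61+71+84+90 = 403.
Difference = 276 − 403 = -127.

-127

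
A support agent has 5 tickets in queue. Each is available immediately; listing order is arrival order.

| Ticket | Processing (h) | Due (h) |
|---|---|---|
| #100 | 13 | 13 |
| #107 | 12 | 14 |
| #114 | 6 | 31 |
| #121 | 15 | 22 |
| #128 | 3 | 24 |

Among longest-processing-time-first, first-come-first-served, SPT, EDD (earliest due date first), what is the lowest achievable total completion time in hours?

LPT (decreasing processing time): #121 #100 #107 #114 #128.
#121: 0→15
#100: 15→28
#107: 28→40
#114: 40→46
#128: 46→49
Sum = 15+28+40+46+49 = 178.
FIFO (arrival order): #100 #107 #114 #121 #128.
#100: 0→13
#107: 13→25
#114: 25→31
#121: 31→46
#128: 46→49
Sum = 13+25+31+46+49 = 164.
SPT (increasing processing time): #128 #114 #107 #100 #121.
#128: 0→3
#114: 3→9
#107: 9→21
#100: 21→34
#121: 34→49
Sum = 3+9+21+34+49 = 116.
EDD (increasing due date): #100 #107 #121 #128 #114.
#100: 0→13
#107: 13→25
#121: 25→40
#128: 40→43
#114: 43→49
Sum = 13+25+40+43+49 = 170.
LPT 178, FIFO 164, SPT 116, EDD 170 → minimum 116.

116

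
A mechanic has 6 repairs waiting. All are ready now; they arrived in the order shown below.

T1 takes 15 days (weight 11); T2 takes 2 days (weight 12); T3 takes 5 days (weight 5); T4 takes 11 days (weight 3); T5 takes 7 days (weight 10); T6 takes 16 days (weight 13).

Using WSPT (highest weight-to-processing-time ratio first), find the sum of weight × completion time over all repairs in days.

1237

WSPT (decreasing weight/processing-time ratio): T2 T5 T3 T6 T1 T4.
T2: finishes 2, weight 12, w·C = 24
T5: finishes 9, weight 10, w·C = 90
T3: finishes 14, weight 5, w·C = 70
T6: finishes 30, weight 13, w·C = 390
T1: finishes 45, weight 11, w·C = 495
T4: finishes 56, weight 3, w·C = 168
Sum = 24+90+70+390+495+168 = 1237.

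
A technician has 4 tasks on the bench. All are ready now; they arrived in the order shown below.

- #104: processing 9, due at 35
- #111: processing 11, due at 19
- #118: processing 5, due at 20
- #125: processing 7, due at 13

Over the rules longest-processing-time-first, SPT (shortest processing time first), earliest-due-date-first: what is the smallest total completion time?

LPT (decreasing processing time): #111 #104 #125 #118.
#111: 0→11
#104: 11→20
#125: 20→27
#118: 27→32
Sum = 11+20+27+32 = 90.
SPT (increasing processing time): #118 #125 #104 #111.
#118: 0→5
#125: 5→12
#104: 12→21
#111: 21→32
Sum = 5+12+21+32 = 70.
EDD (increasing due date): #125 #111 #118 #104.
#125: 0→7
#111: 7→18
#118: 18→23
#104: 23→32
Sum = 7+18+23+32 = 80.
LPT 90, SPT 70, EDD 80 → minimum 70.

70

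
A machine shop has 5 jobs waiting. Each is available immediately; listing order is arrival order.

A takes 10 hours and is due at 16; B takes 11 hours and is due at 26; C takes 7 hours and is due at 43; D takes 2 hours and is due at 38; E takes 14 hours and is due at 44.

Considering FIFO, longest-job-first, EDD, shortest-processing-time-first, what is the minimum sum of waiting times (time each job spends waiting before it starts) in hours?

60

FIFO (arrival order): A B C D E.
A: waits 0, runs 0→10
B: waits 10, runs 10→21
C: waits 21, runs 21→28
D: waits 28, runs 28→30
E: waits 30, runs 30→44
Sum = 0+10+21+28+30 = 89.
LPT (decreasing processing time): E B A C D.
E: waits 0, runs 0→14
B: waits 14, runs 14→25
A: waits 25, runs 25→35
C: waits 35, runs 35→42
D: waits 42, runs 42→44
Sum = 0+14+25+35+42 = 116.
EDD (increasing due date): A B D C E.
A: waits 0, runs 0→10
B: waits 10, runs 10→21
D: waits 21, runs 21→23
C: waits 23, runs 23→30
E: waits 30, runs 30→44
Sum = 0+10+21+23+30 = 84.
SPT (increasing processing time): D C A B E.
D: waits 0, runs 0→2
C: waits 2, runs 2→9
A: waits 9, runs 9→19
B: waits 19, runs 19→30
E: waits 30, runs 30→44
Sum = 0+2+9+19+30 = 60.
FIFO 89, LPT 116, EDD 84, SPT 60 → minimum 60.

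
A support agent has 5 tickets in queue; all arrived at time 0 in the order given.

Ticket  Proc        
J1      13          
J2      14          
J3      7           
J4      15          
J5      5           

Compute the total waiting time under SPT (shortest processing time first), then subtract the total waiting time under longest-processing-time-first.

SPT (increasing processing time): J5 J3 J1 J2 J4.
J5: waits 0, runs 0→5
J3: waits 5, runs 5→12
J1: waits 12, runs 12→25
J2: waits 25, runs 25→39
J4: waits 39, runs 39→54
Sum = 0+5+12+25+39 = 81.
LPT (decreasing processing time): J4 J2 J1 J3 J5.
J4: waits 0, runs 0→15
J2: waits 15, runs 15→29
J1: waits 29, runs 29→42
J3: waits 42, runs 42→49
J5: waits 49, runs 49→54
Sum = 0+15+29+42+49 = 135.
Difference = 81 − 135 = -54.

-54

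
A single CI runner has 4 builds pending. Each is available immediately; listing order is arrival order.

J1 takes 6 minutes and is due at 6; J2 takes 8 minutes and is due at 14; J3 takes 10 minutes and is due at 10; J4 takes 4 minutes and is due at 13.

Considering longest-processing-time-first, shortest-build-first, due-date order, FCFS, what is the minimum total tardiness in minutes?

LPT (decreasing processing time): J3 J2 J1 J4.
J3: 0→10, due 10, tardiness 0
J2: 10→18, due 14, tardiness 4
J1: 18→24, due 6, tardiness 18
J4: 24→28, due 13, tardiness 15
Sum = 0+4+18+15 = 37.
SPT (increasing processing time): J4 J1 J2 J3.
J4: 0→4, due 13, tardiness 0
J1: 4→10, due 6, tardiness 4
J2: 10→18, due 14, tardiness 4
J3: 18→28, due 10, tardiness 18
Sum = 0+4+4+18 = 26.
EDD (increasing due date): J1 J3 J4 J2.
J1: 0→6, due 6, tardiness 0
J3: 6→16, due 10, tardiness 6
J4: 16→20, due 13, tardiness 7
J2: 20→28, due 14, tardiness 14
Sum = 0+6+7+14 = 27.
FIFO (arrival order): J1 J2 J3 J4.
J1: 0→6, due 6, tardiness 0
J2: 6→14, due 14, tardiness 0
J3: 14→24, due 10, tardiness 14
J4: 24→28, due 13, tardiness 15
Sum = 0+0+14+15 = 29.
LPT 37, SPT 26, EDD 27, FIFO 29 → minimum 26.

26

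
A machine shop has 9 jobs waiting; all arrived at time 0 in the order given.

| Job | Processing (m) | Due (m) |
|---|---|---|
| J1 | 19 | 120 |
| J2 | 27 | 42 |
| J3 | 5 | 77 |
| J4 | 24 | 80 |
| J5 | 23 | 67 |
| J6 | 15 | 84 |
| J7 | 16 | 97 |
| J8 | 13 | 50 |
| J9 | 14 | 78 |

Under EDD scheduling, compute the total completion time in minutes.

800

EDD (increasing due date): J2 J8 J5 J3 J9 J4 J6 J7 J1.
J2: 0→27
J8: 27→40
J5: 40→63
J3: 63→68
J9: 68→82
J4: 82→106
J6: 106→121
J7: 121→137
J1: 137→156
Sum = 27+40+63+68+82+106+121+137+156 = 800.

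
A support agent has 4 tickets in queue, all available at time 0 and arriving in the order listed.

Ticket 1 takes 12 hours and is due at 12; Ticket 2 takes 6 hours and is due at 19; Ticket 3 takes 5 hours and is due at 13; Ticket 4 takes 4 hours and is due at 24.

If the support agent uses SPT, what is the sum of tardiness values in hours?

SPT (increasing processing time): Ticket 4 Ticket 3 Ticket 2 Ticket 1.
Ticket 4: 0→4, due 24, tardiness 0
Ticket 3: 4→9, due 13, tardiness 0
Ticket 2: 9→15, due 19, tardiness 0
Ticket 1: 15→27, due 12, tardiness 15
Sum = 0+0+0+15 = 15.

15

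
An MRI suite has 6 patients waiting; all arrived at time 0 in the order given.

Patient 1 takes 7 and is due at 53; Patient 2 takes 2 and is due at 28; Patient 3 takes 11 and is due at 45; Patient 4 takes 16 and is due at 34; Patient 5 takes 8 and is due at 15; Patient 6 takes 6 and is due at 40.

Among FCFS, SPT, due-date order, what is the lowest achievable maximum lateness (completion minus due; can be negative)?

FIFO (arrival order): Patient 1 Patient 2 Patient 3 Patient 4 Patient 5 Patient 6.
Patient 1: 0→7, due 53, lateness -46
Patient 2: 7→9, due 28, lateness -19
Patient 3: 9→20, due 45, lateness -25
Patient 4: 20→36, due 34, lateness 2
Patient 5: 36→44, due 15, lateness 29
Patient 6: 44→50, due 40, lateness 10
Maximum = 29.
SPT (increasing processing time): Patient 2 Patient 6 Patient 1 Patient 5 Patient 3 Patient 4.
Patient 2: 0→2, due 28, lateness -26
Patient 6: 2→8, due 40, lateness -32
Patient 1: 8→15, due 53, lateness -38
Patient 5: 15→23, due 15, lateness 8
Patient 3: 23→34, due 45, lateness -11
Patient 4: 34→50, due 34, lateness 16
Maximum = 16.
EDD (increasing due date): Patient 5 Patient 2 Patient 4 Patient 6 Patient 3 Patient 1.
Patient 5: 0→8, due 15, lateness -7
Patient 2: 8→10, due 28, lateness -18
Patient 4: 10→26, due 34, lateness -8
Patient 6: 26→32, due 40, lateness -8
Patient 3: 32→43, due 45, lateness -2
Patient 1: 43→50, due 53, lateness -3
Maximum = -2.
FIFO 29, SPT 16, EDD -2 → minimum -2.

-2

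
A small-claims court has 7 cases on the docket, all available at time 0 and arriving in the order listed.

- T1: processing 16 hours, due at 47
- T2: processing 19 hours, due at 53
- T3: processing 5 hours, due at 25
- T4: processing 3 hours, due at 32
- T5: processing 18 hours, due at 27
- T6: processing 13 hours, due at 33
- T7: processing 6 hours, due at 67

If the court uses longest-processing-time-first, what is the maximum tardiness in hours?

52

LPT (decreasing processing time): T2 T5 T1 T6 T7 T3 T4.
T2: 0→19, due 53, tardiness 0
T5: 19→37, due 27, tardiness 10
T1: 37→53, due 47, tardiness 6
T6: 53→66, due 33, tardiness 33
T7: 66→72, due 67, tardiness 5
T3: 72→77, due 25, tardiness 52
T4: 77→80, due 32, tardiness 48
Maximum = 52.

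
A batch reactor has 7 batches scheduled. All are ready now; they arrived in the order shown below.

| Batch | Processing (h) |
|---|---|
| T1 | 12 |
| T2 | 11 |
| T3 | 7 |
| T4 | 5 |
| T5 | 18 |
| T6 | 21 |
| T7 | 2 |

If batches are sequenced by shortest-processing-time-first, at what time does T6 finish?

76

SPT (increasing processing time): T7 T4 T3 T2 T1 T5 T6.
T7: 0→2
T4: 2→7
T3: 7→14
T2: 14→25
T1: 25→37
T5: 37→55
T6: 55→76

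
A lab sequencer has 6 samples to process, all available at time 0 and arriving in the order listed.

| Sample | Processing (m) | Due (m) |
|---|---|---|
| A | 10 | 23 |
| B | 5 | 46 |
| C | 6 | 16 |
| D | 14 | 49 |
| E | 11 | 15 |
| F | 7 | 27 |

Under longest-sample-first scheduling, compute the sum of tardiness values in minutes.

76

LPT (decreasing processing time): D E A F C B.
D: 0→14, due 49, tardiness 0
E: 14→25, due 15, tardiness 10
A: 25→35, due 23, tardiness 12
F: 35→42, due 27, tardiness 15
C: 42→48, due 16, tardiness 32
B: 48→53, due 46, tardiness 7
Sum = 0+10+12+15+32+7 = 76.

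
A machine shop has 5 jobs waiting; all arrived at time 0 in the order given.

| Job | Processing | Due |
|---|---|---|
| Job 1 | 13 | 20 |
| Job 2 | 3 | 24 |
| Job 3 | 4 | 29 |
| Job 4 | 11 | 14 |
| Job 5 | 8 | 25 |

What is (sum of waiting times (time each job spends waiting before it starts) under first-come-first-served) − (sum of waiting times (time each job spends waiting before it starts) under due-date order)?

-17

FIFO (arrival order): Job 1 Job 2 Job 3 Job 4 Job 5.
Job 1: waits 0, runs 0→13
Job 2: waits 13, runs 13→16
Job 3: waits 16, runs 16→20
Job 4: waits 20, runs 20→31
Job 5: waits 31, runs 31→39
Sum = 0+13+16+20+31 = 80.
EDD (increasing due date): Job 4 Job 1 Job 2 Job 5 Job 3.
Job 4: waits 0, runs 0→11
Job 1: waits 11, runs 11→24
Job 2: waits 24, runs 24→27
Job 5: waits 27, runs 27→35
Job 3: waits 35, runs 35→39
Sum = 0+11+24+27+35 = 97.
Difference = 80 − 97 = -17.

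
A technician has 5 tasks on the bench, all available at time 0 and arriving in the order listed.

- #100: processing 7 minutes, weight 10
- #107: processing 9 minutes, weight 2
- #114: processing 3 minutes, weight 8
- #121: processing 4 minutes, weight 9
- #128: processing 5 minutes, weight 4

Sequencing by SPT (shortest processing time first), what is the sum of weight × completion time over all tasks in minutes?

381

SPT (increasing processing time): #114 #121 #128 #100 #107.
#114: finishes 3, weight 8, w·C = 24
#121: finishes 7, weight 9, w·C = 63
#128: finishes 12, weight 4, w·C = 48
#100: finishes 19, weight 10, w·C = 190
#107: finishes 28, weight 2, w·C = 56
Sum = 24+63+48+190+56 = 381.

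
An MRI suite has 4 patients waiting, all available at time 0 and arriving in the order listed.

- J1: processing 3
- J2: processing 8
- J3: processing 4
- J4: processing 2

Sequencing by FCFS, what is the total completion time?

46

FIFO (arrival order): J1 J2 J3 J4.
J1: 0→3
J2: 3→11
J3: 11→15
J4: 15→17
Sum = 3+11+15+17 = 46.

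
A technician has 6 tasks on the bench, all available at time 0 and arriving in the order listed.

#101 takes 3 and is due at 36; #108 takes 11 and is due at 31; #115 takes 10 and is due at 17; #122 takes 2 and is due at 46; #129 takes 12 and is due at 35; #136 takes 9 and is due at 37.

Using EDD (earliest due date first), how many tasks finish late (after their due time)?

EDD (increasing due date): #115 #108 #129 #101 #136 #122.
#115: 0→10, due 17, tardiness 0
#108: 10→21, due 31, tardiness 0
#129: 21→33, due 35, tardiness 0
#101: 33→36, due 36, tardiness 0
#136: 36→45, due 37, tardiness 8
#122: 45→47, due 46, tardiness 1
Late tasks: 2.

2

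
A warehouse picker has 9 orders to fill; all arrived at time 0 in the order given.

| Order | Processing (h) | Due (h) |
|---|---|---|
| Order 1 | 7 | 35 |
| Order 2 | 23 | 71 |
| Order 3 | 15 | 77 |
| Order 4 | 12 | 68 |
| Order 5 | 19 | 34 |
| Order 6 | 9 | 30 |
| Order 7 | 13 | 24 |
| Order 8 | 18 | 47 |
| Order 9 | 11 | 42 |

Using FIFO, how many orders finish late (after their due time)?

FIFO (arrival order): Order 1 Order 2 Order 3 Order 4 Order 5 Order 6 Order 7 Order 8 Order 9.
Order 1: 0→7, due 35, tardiness 0
Order 2: 7→30, due 71, tardiness 0
Order 3: 30→45, due 77, tardiness 0
Order 4: 45→57, due 68, tardiness 0
Order 5: 57→76, due 34, tardiness 42
Order 6: 76→85, due 30, tardiness 55
Order 7: 85→98, due 24, tardiness 74
Order 8: 98→116, due 47, tardiness 69
Order 9: 116→127, due 42, tardiness 85
Late orders: 5.

5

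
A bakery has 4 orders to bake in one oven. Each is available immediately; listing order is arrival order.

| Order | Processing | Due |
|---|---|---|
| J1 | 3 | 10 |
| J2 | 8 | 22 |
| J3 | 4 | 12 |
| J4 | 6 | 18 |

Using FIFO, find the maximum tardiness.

FIFO (arrival order): J1 J2 J3 J4.
J1: 0→3, due 10, tardiness 0
J2: 3→11, due 22, tardiness 0
J3: 11→15, due 12, tardiness 3
J4: 15→21, due 18, tardiness 3
Maximum = 3.

3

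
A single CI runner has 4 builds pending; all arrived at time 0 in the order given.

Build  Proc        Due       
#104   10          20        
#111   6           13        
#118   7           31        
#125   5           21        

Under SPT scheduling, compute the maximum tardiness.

SPT (increasing processing time): #125 #111 #118 #104.
#125: 0→5, due 21, tardiness 0
#111: 5→11, due 13, tardiness 0
#118: 11→18, due 31, tardiness 0
#104: 18→28, due 20, tardiness 8
Maximum = 8.

8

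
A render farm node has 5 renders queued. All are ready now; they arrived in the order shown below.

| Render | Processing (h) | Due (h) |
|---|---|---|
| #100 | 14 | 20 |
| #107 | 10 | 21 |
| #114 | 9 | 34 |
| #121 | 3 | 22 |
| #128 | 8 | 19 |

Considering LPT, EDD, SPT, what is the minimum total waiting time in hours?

64

LPT (decreasing processing time): #100 #107 #114 #128 #121.
#100: waits 0, runs 0→14
#107: waits 14, runs 14→24
#114: waits 24, runs 24→33
#128: waits 33, runs 33→41
#121: waits 41, runs 41→44
Sum = 0+14+24+33+41 = 112.
EDD (increasing due date): #128 #100 #107 #121 #114.
#128: waits 0, runs 0→8
#100: waits 8, runs 8→22
#107: waits 22, runs 22→32
#121: waits 32, runs 32→35
#114: waits 35, runs 35→44
Sum = 0+8+22+32+35 = 97.
SPT (increasing processing time): #121 #128 #114 #107 #100.
#121: waits 0, runs 0→3
#128: waits 3, runs 3→11
#114: waits 11, runs 11→20
#107: waits 20, runs 20→30
#100: waits 30, runs 30→44
Sum = 0+3+11+20+30 = 64.
LPT 112, EDD 97, SPT 64 → minimum 64.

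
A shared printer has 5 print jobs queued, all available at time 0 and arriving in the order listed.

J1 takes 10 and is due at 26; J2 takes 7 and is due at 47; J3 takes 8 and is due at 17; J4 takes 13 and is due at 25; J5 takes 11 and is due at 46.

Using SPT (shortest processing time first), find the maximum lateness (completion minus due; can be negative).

SPT (increasing processing time): J2 J3 J1 J5 J4.
J2: 0→7, due 47, lateness -40
J3: 7→15, due 17, lateness -2
J1: 15→25, due 26, lateness -1
J5: 25→36, due 46, lateness -10
J4: 36→49, due 25, lateness 24
Maximum = 24.

24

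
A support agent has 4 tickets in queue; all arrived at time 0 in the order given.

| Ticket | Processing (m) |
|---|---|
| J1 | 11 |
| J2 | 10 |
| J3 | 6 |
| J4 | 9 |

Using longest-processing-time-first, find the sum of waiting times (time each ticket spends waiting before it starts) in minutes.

LPT (decreasing processing time): J1 J2 J4 J3.
J1: waits 0, runs 0→11
J2: waits 11, runs 11→21
J4: waits 21, runs 21→30
J3: waits 30, runs 30→36
Sum = 0+11+21+30 = 62.

62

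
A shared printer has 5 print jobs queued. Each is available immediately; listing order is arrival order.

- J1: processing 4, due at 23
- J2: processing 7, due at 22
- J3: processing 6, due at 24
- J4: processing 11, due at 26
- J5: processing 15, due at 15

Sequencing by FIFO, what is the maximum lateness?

28

FIFO (arrival order): J1 J2 J3 J4 J5.
J1: 0→4, due 23, lateness -19
J2: 4→11, due 22, lateness -11
J3: 11→17, due 24, lateness -7
J4: 17→28, due 26, lateness 2
J5: 28→43, due 15, lateness 28
Maximum = 28.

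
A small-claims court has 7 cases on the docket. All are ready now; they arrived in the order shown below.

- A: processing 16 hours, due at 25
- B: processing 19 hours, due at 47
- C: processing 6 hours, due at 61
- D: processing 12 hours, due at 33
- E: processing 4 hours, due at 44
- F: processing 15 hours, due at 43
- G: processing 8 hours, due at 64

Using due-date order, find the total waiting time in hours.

EDD (increasing due date): A D F E B C G.
A: waits 0, runs 0→16
D: waits 16, runs 16→28
F: waits 28, runs 28→43
E: waits 43, runs 43→47
B: waits 47, runs 47→66
C: waits 66, runs 66→72
G: waits 72, runs 72→80
Sum = 0+16+28+43+47+66+72 = 272.

272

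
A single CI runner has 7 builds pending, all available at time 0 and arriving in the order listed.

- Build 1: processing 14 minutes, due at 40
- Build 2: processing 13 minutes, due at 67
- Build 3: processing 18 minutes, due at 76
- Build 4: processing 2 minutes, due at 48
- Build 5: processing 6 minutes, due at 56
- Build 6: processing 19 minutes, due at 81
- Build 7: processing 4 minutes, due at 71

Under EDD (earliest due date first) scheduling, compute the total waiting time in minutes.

EDD (increasing due date): Build 1 Build 4 Build 5 Build 2 Build 7 Build 3 Build 6.
Build 1: waits 0, runs 0→14
Build 4: waits 14, runs 14→16
Build 5: waits 16, runs 16→22
Build 2: waits 22, runs 22→35
Build 7: waits 35, runs 35→39
Build 3: waits 39, runs 39→57
Build 6: waits 57, runs 57→76
Sum = 0+14+16+22+35+39+57 = 183.

183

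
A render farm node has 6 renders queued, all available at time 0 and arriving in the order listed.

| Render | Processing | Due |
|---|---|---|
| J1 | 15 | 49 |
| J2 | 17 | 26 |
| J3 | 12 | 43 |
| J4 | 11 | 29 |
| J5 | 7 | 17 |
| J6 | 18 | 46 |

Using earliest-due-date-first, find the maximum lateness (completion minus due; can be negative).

EDD (increasing due date): J5 J2 J4 J3 J6 J1.
J5: 0→7, due 17, lateness -10
J2: 7→24, due 26, lateness -2
J4: 24→35, due 29, lateness 6
J3: 35→47, due 43, lateness 4
J6: 47→65, due 46, lateness 19
J1: 65→80, due 49, lateness 31
Maximum = 31.

31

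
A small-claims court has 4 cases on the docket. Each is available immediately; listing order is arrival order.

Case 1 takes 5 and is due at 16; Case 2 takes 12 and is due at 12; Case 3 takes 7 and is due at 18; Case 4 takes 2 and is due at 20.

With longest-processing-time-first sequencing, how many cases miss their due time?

3

LPT (decreasing processing time): Case 2 Case 3 Case 1 Case 4.
Case 2: 0→12, due 12, tardiness 0
Case 3: 12→19, due 18, tardiness 1
Case 1: 19→24, due 16, tardiness 8
Case 4: 24→26, due 20, tardiness 6
Late cases: 3.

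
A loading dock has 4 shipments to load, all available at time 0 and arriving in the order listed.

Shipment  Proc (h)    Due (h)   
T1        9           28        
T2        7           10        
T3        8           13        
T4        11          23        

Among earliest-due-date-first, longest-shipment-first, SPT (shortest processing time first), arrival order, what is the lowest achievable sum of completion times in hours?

EDD (increasing due date): T2 T3 T4 T1.
T2: 0→7
T3: 7→15
T4: 15→26
T1: 26→35
Sum = 7+15+26+35 = 83.
LPT (decreasing processing time): T4 T1 T3 T2.
T4: 0→11
T1: 11→20
T3: 20→28
T2: 28→35
Sum = 11+20+28+35 = 94.
SPT (increasing processing time): T2 T3 T1 T4.
T2: 0→7
T3: 7→15
T1: 15→24
T4: 24→35
Sum = 7+15+24+35 = 81.
FIFO (arrival order): T1 T2 T3 T4.
T1: 0→9
T2: 9→16
T3: 16→24
T4: 24→35
Sum = 9+16+24+35 = 84.
EDD 83, LPT 94, SPT 81, FIFO 84 → minimum 81.

81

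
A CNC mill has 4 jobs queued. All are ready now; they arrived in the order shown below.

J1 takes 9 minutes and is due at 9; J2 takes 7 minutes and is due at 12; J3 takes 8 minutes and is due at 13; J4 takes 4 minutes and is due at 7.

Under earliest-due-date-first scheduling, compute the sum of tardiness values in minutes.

EDD (increasing due date): J4 J1 J2 J3.
J4: 0→4, due 7, tardiness 0
J1: 4→13, due 9, tardiness 4
J2: 13→20, due 12, tardiness 8
J3: 20→28, due 13, tardiness 15
Sum = 0+4+8+15 = 27.

27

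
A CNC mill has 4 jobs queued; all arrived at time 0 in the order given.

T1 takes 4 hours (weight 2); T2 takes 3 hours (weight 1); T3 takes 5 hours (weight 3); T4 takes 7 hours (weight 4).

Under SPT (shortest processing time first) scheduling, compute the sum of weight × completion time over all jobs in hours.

SPT (increasing processing time): T2 T1 T3 T4.
T2: finishes 3, weight 1, w·C = 3
T1: finishes 7, weight 2, w·C = 14
T3: finishes 12, weight 3, w·C = 36
T4: finishes 19, weight 4, w·C = 76
Sum = 3+14+36+76 = 129.

129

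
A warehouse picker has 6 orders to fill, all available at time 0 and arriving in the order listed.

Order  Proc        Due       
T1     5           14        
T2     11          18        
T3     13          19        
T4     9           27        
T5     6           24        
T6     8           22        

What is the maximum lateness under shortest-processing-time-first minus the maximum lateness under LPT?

SPT (increasing processing time): T1 T5 T6 T4 T2 T3.
T1: 0→5, due 14, lateness -9
T5: 5→11, due 24, lateness -13
T6: 11→19, due 22, lateness -3
T4: 19→28, due 27, lateness 1
T2: 28→39, due 18, lateness 21
T3: 39→52, due 19, lateness 33
Maximum = 33.
LPT (decreasing processing time): T3 T2 T4 T6 T5 T1.
T3: 0→13, due 19, lateness -6
T2: 13→24, due 18, lateness 6
T4: 24→33, due 27, lateness 6
T6: 33→41, due 22, lateness 19
T5: 41→47, due 24, lateness 23
T1: 47→52, due 14, lateness 38
Maximum = 38.
Difference = 33 − 38 = -5.

-5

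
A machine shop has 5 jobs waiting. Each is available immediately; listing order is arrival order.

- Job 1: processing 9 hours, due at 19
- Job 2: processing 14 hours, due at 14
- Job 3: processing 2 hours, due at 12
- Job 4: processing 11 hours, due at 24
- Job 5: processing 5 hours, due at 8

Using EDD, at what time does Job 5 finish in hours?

EDD (increasing due date): Job 5 Job 3 Job 2 Job 1 Job 4.
Job 5: 0→5

5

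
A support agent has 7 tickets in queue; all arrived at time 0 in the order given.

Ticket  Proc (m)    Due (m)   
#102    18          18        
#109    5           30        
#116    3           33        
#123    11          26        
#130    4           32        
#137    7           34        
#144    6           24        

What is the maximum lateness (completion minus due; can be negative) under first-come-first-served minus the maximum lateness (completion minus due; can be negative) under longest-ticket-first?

9

FIFO (arrival order): #102 #109 #116 #123 #130 #137 #144.
#102: 0→18, due 18, lateness 0
#109: 18→23, due 30, lateness -7
#116: 23→26, due 33, lateness -7
#123: 26→37, due 26, lateness 11
#130: 37→41, due 32, lateness 9
#137: 41→48, due 34, lateness 14
#144: 48→54, due 24, lateness 30
Maximum = 30.
LPT (decreasing processing time): #102 #123 #137 #144 #109 #130 #116.
#102: 0→18, due 18, lateness 0
#123: 18→29, due 26, lateness 3
#137: 29→36, due 34, lateness 2
#144: 36→42, due 24, lateness 18
#109: 42→47, due 30, lateness 17
#130: 47→51, due 32, lateness 19
#116: 51→54, due 33, lateness 21
Maximum = 21.
Difference = 30 − 21 = 9.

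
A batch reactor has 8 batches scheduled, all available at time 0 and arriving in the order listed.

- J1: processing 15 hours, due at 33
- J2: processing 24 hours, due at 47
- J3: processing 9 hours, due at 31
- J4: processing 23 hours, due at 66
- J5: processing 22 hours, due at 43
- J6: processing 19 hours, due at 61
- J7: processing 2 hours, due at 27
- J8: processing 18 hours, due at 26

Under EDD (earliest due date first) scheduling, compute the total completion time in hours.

EDD (increasing due date): J8 J7 J3 J1 J5 J2 J6 J4.
J8: 0→18
J7: 18→20
J3: 20→29
J1: 29→44
J5: 44→66
J2: 66→90
J6: 90→109
J4: 109→132
Sum = 18+20+29+44+66+90+109+132 = 508.

508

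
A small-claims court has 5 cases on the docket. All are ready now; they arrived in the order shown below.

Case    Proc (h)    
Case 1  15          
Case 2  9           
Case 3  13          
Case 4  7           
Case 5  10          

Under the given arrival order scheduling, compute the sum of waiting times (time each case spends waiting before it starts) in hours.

FIFO (arrival order): Case 1 Case 2 Case 3 Case 4 Case 5.
Case 1: waits 0, runs 0→15
Case 2: waits 15, runs 15→24
Case 3: waits 24, runs 24→37
Case 4: waits 37, runs 37→44
Case 5: waits 44, runs 44→54
Sum = 0+15+24+37+44 = 120.

120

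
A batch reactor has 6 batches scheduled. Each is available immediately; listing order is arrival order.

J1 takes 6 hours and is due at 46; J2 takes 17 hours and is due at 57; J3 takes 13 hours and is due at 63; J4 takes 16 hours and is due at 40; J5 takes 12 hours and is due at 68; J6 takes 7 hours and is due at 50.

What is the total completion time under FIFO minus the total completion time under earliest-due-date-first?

9

FIFO (arrival order): J1 J2 J3 J4 J5 J6.
J1: 0→6
J2: 6→23
J3: 23→36
J4: 36→52
J5: 52→64
J6: 64→71
Sum = 6+23+36+52+64+71 = 252.
EDD (increasing due date): J4 J1 J6 J2 J3 J5.
J4: 0→16
J1: 16→22
J6: 22→29
J2: 29→46
J3: 46→59
J5: 59→71
Sum = 16+22+29+46+59+71 = 243.
Difference = 252 − 243 = 9.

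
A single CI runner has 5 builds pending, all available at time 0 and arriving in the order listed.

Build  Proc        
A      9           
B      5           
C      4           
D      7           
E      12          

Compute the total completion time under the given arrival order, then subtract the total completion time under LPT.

-28

FIFO (arrival order): A B C D E.
A: 0→9
B: 9→14
C: 14→18
D: 18→25
E: 25→37
Sum = 9+14+18+25+37 = 103.
LPT (decreasing processing time): E A D B C.
E: 0→12
A: 12→21
D: 21→28
B: 28→33
C: 33→37
Sum = 12+21+28+33+37 = 131.
Difference = 103 − 131 = -28.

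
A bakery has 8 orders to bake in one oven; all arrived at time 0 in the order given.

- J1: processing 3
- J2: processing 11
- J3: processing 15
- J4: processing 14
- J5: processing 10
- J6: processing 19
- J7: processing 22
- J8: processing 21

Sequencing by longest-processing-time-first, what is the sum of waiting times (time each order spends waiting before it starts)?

LPT (decreasing processing time): J7 J8 J6 J3 J4 J2 J5 J1.
J7: waits 0, runs 0→22
J8: waits 22, runs 22→43
J6: waits 43, runs 43→62
J3: waits 62, runs 62→77
J4: waits 77, runs 77→91
J2: waits 91, runs 91→102
J5: waits 102, runs 102→112
J1: waits 112, runs 112→115
Sum = 0+22+43+62+77+91+102+112 = 509.

509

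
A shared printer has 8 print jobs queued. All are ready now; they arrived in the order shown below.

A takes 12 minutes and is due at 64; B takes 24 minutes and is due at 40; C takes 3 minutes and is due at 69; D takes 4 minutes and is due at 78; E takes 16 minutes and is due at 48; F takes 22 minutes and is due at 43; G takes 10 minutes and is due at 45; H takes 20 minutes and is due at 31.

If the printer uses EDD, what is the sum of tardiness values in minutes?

EDD (increasing due date): H B F G E A C D.
H: 0→20, due 31, tardiness 0
B: 20→44, due 40, tardiness 4
F: 44→66, due 43, tardiness 23
G: 66→76, due 45, tardiness 31
E: 76→92, due 48, tardiness 44
A: 92→104, due 64, tardiness 40
C: 104→107, due 69, tardiness 38
D: 107→111, due 78, tardiness 33
Sum = 0+4+23+31+44+40+38+33 = 213.

213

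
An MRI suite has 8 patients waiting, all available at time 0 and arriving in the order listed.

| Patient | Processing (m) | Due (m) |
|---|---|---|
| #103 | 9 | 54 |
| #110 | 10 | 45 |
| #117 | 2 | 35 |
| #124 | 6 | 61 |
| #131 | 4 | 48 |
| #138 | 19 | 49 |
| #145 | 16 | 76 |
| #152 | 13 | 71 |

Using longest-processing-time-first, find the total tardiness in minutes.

111

LPT (decreasing processing time): #138 #145 #152 #110 #103 #124 #131 #117.
#138: 0→19, due 49, tardiness 0
#145: 19→35, due 76, tardiness 0
#152: 35→48, due 71, tardiness 0
#110: 48→58, due 45, tardiness 13
#103: 58→67, due 54, tardiness 13
#124: 67→73, due 61, tardiness 12
#131: 73→77, due 48, tardiness 29
#117: 77→79, due 35, tardiness 44
Sum = 0+0+0+13+13+12+29+44 = 111.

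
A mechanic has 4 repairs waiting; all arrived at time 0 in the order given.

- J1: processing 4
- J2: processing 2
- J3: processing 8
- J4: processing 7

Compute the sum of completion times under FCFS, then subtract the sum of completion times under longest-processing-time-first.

FIFO (arrival order): J1 J2 J3 J4.
J1: 0→4
J2: 4→6
J3: 6→14
J4: 14→21
Sum = 4+6+14+21 = 45.
LPT (decreasing processing time): J3 J4 J1 J2.
J3: 0→8
J4: 8→15
J1: 15→19
J2: 19→21
Sum = 8+15+19+21 = 63.
Difference = 45 − 63 = -18.

-18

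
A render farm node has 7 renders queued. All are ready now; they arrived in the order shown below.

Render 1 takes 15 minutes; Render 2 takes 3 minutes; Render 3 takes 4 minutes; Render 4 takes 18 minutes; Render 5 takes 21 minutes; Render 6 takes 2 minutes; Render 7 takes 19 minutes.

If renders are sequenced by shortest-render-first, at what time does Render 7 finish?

61

SPT (increasing processing time): Render 6 Render 2 Render 3 Render 1 Render 4 Render 7 Render 5.
Render 6: 0→2
Render 2: 2→5
Render 3: 5→9
Render 1: 9→24
Render 4: 24→42
Render 7: 42→61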